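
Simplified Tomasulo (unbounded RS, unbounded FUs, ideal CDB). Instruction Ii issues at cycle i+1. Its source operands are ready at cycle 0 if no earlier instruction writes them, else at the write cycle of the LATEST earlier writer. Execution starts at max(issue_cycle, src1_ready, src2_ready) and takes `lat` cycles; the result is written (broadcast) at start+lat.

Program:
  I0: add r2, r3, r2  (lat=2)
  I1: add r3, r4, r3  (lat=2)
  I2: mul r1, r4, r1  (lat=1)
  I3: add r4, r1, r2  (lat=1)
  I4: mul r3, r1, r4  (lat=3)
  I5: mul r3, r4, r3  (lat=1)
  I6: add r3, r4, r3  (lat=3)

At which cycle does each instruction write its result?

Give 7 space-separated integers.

Answer: 3 4 4 5 8 9 12

Derivation:
I0 add r2: issue@1 deps=(None,None) exec_start@1 write@3
I1 add r3: issue@2 deps=(None,None) exec_start@2 write@4
I2 mul r1: issue@3 deps=(None,None) exec_start@3 write@4
I3 add r4: issue@4 deps=(2,0) exec_start@4 write@5
I4 mul r3: issue@5 deps=(2,3) exec_start@5 write@8
I5 mul r3: issue@6 deps=(3,4) exec_start@8 write@9
I6 add r3: issue@7 deps=(3,5) exec_start@9 write@12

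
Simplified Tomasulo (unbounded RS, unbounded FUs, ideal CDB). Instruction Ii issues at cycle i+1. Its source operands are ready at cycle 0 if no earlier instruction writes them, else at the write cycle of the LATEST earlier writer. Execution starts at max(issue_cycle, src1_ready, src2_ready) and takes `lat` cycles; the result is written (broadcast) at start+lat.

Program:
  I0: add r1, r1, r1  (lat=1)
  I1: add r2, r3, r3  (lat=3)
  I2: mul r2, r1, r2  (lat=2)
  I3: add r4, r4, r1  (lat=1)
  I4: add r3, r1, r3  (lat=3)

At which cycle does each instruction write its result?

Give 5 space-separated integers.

I0 add r1: issue@1 deps=(None,None) exec_start@1 write@2
I1 add r2: issue@2 deps=(None,None) exec_start@2 write@5
I2 mul r2: issue@3 deps=(0,1) exec_start@5 write@7
I3 add r4: issue@4 deps=(None,0) exec_start@4 write@5
I4 add r3: issue@5 deps=(0,None) exec_start@5 write@8

Answer: 2 5 7 5 8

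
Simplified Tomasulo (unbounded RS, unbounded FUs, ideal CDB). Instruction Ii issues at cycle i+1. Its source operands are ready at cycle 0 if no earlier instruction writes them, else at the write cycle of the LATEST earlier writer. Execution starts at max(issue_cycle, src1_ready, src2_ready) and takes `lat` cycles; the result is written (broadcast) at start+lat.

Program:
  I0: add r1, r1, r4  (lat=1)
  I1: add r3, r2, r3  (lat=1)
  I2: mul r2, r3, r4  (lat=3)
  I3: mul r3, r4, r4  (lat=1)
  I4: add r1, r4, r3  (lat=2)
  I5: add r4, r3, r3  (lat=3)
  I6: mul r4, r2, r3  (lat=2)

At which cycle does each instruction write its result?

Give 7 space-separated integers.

I0 add r1: issue@1 deps=(None,None) exec_start@1 write@2
I1 add r3: issue@2 deps=(None,None) exec_start@2 write@3
I2 mul r2: issue@3 deps=(1,None) exec_start@3 write@6
I3 mul r3: issue@4 deps=(None,None) exec_start@4 write@5
I4 add r1: issue@5 deps=(None,3) exec_start@5 write@7
I5 add r4: issue@6 deps=(3,3) exec_start@6 write@9
I6 mul r4: issue@7 deps=(2,3) exec_start@7 write@9

Answer: 2 3 6 5 7 9 9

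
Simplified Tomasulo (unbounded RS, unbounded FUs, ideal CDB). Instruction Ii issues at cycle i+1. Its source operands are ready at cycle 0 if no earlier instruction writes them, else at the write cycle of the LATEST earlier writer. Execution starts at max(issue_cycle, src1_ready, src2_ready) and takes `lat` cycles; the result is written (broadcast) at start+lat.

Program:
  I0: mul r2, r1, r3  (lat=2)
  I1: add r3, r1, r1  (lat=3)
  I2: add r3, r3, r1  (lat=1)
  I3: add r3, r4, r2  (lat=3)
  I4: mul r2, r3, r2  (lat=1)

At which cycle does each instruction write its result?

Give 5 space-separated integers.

Answer: 3 5 6 7 8

Derivation:
I0 mul r2: issue@1 deps=(None,None) exec_start@1 write@3
I1 add r3: issue@2 deps=(None,None) exec_start@2 write@5
I2 add r3: issue@3 deps=(1,None) exec_start@5 write@6
I3 add r3: issue@4 deps=(None,0) exec_start@4 write@7
I4 mul r2: issue@5 deps=(3,0) exec_start@7 write@8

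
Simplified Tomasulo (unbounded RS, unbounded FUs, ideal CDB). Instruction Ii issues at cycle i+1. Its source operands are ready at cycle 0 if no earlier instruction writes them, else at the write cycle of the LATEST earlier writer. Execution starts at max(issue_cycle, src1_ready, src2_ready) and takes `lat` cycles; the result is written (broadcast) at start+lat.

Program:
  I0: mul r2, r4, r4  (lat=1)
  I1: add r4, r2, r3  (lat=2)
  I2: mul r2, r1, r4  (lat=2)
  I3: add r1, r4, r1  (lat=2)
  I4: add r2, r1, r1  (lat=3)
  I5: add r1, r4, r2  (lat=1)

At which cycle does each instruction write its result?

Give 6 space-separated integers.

Answer: 2 4 6 6 9 10

Derivation:
I0 mul r2: issue@1 deps=(None,None) exec_start@1 write@2
I1 add r4: issue@2 deps=(0,None) exec_start@2 write@4
I2 mul r2: issue@3 deps=(None,1) exec_start@4 write@6
I3 add r1: issue@4 deps=(1,None) exec_start@4 write@6
I4 add r2: issue@5 deps=(3,3) exec_start@6 write@9
I5 add r1: issue@6 deps=(1,4) exec_start@9 write@10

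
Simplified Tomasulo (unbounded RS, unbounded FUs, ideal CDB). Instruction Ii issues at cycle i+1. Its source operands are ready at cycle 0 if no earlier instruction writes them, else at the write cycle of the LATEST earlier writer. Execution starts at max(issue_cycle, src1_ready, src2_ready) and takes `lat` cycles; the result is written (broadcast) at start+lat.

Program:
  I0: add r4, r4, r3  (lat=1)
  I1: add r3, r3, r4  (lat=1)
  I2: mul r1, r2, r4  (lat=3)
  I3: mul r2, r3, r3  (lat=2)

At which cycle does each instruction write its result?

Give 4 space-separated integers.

Answer: 2 3 6 6

Derivation:
I0 add r4: issue@1 deps=(None,None) exec_start@1 write@2
I1 add r3: issue@2 deps=(None,0) exec_start@2 write@3
I2 mul r1: issue@3 deps=(None,0) exec_start@3 write@6
I3 mul r2: issue@4 deps=(1,1) exec_start@4 write@6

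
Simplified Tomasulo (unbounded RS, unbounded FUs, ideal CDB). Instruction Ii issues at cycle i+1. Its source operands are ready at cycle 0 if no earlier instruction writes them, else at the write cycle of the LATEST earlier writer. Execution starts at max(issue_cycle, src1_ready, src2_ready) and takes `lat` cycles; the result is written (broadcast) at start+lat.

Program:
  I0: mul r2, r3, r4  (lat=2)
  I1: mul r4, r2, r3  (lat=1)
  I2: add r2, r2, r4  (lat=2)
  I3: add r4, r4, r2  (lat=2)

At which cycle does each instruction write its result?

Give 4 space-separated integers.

I0 mul r2: issue@1 deps=(None,None) exec_start@1 write@3
I1 mul r4: issue@2 deps=(0,None) exec_start@3 write@4
I2 add r2: issue@3 deps=(0,1) exec_start@4 write@6
I3 add r4: issue@4 deps=(1,2) exec_start@6 write@8

Answer: 3 4 6 8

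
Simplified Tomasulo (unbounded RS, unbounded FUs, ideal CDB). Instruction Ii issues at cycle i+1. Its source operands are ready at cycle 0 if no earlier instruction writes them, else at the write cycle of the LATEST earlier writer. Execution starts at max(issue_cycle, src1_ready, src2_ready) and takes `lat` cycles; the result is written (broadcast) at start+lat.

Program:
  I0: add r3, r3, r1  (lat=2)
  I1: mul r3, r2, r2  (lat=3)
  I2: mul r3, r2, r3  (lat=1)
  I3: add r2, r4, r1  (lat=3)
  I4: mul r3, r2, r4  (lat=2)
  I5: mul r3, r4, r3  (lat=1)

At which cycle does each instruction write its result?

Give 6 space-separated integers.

Answer: 3 5 6 7 9 10

Derivation:
I0 add r3: issue@1 deps=(None,None) exec_start@1 write@3
I1 mul r3: issue@2 deps=(None,None) exec_start@2 write@5
I2 mul r3: issue@3 deps=(None,1) exec_start@5 write@6
I3 add r2: issue@4 deps=(None,None) exec_start@4 write@7
I4 mul r3: issue@5 deps=(3,None) exec_start@7 write@9
I5 mul r3: issue@6 deps=(None,4) exec_start@9 write@10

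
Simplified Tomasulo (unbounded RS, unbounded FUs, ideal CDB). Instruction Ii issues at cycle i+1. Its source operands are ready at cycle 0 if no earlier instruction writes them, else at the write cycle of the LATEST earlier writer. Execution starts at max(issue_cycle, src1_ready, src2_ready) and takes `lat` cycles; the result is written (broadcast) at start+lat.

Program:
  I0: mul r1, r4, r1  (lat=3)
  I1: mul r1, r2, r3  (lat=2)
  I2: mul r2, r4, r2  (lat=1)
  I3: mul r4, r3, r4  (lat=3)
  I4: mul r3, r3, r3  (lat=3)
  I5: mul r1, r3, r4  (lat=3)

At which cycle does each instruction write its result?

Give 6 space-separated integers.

Answer: 4 4 4 7 8 11

Derivation:
I0 mul r1: issue@1 deps=(None,None) exec_start@1 write@4
I1 mul r1: issue@2 deps=(None,None) exec_start@2 write@4
I2 mul r2: issue@3 deps=(None,None) exec_start@3 write@4
I3 mul r4: issue@4 deps=(None,None) exec_start@4 write@7
I4 mul r3: issue@5 deps=(None,None) exec_start@5 write@8
I5 mul r1: issue@6 deps=(4,3) exec_start@8 write@11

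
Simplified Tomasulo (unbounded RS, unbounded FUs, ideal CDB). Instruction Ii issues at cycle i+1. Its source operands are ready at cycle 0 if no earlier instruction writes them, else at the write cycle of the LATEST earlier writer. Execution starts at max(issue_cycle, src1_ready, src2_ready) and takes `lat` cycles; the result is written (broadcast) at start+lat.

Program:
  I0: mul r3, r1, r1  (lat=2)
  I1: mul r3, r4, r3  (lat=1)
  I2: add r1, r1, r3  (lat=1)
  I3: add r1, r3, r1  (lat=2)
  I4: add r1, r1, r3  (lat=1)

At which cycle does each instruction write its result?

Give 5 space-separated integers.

I0 mul r3: issue@1 deps=(None,None) exec_start@1 write@3
I1 mul r3: issue@2 deps=(None,0) exec_start@3 write@4
I2 add r1: issue@3 deps=(None,1) exec_start@4 write@5
I3 add r1: issue@4 deps=(1,2) exec_start@5 write@7
I4 add r1: issue@5 deps=(3,1) exec_start@7 write@8

Answer: 3 4 5 7 8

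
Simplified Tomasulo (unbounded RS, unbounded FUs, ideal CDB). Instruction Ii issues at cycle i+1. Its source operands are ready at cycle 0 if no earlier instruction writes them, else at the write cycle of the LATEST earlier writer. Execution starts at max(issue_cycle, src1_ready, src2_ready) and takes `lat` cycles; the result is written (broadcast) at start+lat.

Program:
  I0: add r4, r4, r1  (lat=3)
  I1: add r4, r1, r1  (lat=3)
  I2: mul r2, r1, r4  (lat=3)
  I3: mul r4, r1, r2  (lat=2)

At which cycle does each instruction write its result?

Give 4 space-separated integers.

I0 add r4: issue@1 deps=(None,None) exec_start@1 write@4
I1 add r4: issue@2 deps=(None,None) exec_start@2 write@5
I2 mul r2: issue@3 deps=(None,1) exec_start@5 write@8
I3 mul r4: issue@4 deps=(None,2) exec_start@8 write@10

Answer: 4 5 8 10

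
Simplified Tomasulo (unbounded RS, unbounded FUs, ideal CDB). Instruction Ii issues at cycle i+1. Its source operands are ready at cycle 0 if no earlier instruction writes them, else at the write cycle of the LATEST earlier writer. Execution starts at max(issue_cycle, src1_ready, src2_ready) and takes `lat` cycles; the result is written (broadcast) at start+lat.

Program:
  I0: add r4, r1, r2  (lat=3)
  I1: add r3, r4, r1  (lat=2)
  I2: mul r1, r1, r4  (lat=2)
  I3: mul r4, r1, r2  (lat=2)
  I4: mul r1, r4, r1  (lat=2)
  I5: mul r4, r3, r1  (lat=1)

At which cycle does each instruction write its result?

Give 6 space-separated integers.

I0 add r4: issue@1 deps=(None,None) exec_start@1 write@4
I1 add r3: issue@2 deps=(0,None) exec_start@4 write@6
I2 mul r1: issue@3 deps=(None,0) exec_start@4 write@6
I3 mul r4: issue@4 deps=(2,None) exec_start@6 write@8
I4 mul r1: issue@5 deps=(3,2) exec_start@8 write@10
I5 mul r4: issue@6 deps=(1,4) exec_start@10 write@11

Answer: 4 6 6 8 10 11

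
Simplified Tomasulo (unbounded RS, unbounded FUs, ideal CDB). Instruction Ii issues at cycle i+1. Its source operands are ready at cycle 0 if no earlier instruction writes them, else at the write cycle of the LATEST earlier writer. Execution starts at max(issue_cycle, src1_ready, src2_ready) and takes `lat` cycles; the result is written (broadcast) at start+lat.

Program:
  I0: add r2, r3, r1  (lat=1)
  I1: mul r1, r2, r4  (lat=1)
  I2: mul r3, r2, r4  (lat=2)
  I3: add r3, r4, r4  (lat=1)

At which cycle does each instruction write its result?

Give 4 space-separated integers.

I0 add r2: issue@1 deps=(None,None) exec_start@1 write@2
I1 mul r1: issue@2 deps=(0,None) exec_start@2 write@3
I2 mul r3: issue@3 deps=(0,None) exec_start@3 write@5
I3 add r3: issue@4 deps=(None,None) exec_start@4 write@5

Answer: 2 3 5 5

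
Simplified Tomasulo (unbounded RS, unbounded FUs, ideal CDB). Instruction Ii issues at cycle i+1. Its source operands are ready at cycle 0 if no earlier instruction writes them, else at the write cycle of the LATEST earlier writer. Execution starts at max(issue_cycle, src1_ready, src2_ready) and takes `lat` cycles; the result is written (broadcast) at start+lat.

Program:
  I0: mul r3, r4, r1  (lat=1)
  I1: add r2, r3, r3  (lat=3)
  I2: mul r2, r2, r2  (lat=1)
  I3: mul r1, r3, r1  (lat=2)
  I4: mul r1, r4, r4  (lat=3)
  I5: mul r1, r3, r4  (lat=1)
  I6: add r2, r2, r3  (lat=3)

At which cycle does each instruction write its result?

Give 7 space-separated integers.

Answer: 2 5 6 6 8 7 10

Derivation:
I0 mul r3: issue@1 deps=(None,None) exec_start@1 write@2
I1 add r2: issue@2 deps=(0,0) exec_start@2 write@5
I2 mul r2: issue@3 deps=(1,1) exec_start@5 write@6
I3 mul r1: issue@4 deps=(0,None) exec_start@4 write@6
I4 mul r1: issue@5 deps=(None,None) exec_start@5 write@8
I5 mul r1: issue@6 deps=(0,None) exec_start@6 write@7
I6 add r2: issue@7 deps=(2,0) exec_start@7 write@10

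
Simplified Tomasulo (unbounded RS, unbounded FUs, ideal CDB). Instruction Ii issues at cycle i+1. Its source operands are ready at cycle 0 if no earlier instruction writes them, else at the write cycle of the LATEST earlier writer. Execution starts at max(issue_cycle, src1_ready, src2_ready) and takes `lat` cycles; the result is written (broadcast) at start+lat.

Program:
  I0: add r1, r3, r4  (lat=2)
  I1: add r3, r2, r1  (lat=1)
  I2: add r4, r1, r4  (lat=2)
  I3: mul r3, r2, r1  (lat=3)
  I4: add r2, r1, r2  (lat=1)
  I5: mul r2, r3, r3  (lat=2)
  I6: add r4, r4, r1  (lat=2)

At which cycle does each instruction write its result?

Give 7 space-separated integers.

I0 add r1: issue@1 deps=(None,None) exec_start@1 write@3
I1 add r3: issue@2 deps=(None,0) exec_start@3 write@4
I2 add r4: issue@3 deps=(0,None) exec_start@3 write@5
I3 mul r3: issue@4 deps=(None,0) exec_start@4 write@7
I4 add r2: issue@5 deps=(0,None) exec_start@5 write@6
I5 mul r2: issue@6 deps=(3,3) exec_start@7 write@9
I6 add r4: issue@7 deps=(2,0) exec_start@7 write@9

Answer: 3 4 5 7 6 9 9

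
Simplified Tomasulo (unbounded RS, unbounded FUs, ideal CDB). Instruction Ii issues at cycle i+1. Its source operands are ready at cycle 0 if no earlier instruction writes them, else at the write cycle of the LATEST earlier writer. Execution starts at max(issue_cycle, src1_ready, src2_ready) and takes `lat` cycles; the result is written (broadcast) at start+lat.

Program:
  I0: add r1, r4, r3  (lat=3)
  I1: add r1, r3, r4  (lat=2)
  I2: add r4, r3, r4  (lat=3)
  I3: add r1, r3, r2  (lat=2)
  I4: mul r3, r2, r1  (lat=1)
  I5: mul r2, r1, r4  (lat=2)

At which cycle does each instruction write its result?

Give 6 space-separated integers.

I0 add r1: issue@1 deps=(None,None) exec_start@1 write@4
I1 add r1: issue@2 deps=(None,None) exec_start@2 write@4
I2 add r4: issue@3 deps=(None,None) exec_start@3 write@6
I3 add r1: issue@4 deps=(None,None) exec_start@4 write@6
I4 mul r3: issue@5 deps=(None,3) exec_start@6 write@7
I5 mul r2: issue@6 deps=(3,2) exec_start@6 write@8

Answer: 4 4 6 6 7 8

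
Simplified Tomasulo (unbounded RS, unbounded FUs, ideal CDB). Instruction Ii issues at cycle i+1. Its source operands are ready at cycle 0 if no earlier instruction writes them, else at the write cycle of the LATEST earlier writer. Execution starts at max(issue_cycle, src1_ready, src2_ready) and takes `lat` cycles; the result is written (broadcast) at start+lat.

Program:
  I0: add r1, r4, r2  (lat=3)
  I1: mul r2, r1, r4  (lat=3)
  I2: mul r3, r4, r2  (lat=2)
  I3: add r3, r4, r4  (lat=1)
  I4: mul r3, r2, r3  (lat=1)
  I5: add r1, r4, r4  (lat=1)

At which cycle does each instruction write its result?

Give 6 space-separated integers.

I0 add r1: issue@1 deps=(None,None) exec_start@1 write@4
I1 mul r2: issue@2 deps=(0,None) exec_start@4 write@7
I2 mul r3: issue@3 deps=(None,1) exec_start@7 write@9
I3 add r3: issue@4 deps=(None,None) exec_start@4 write@5
I4 mul r3: issue@5 deps=(1,3) exec_start@7 write@8
I5 add r1: issue@6 deps=(None,None) exec_start@6 write@7

Answer: 4 7 9 5 8 7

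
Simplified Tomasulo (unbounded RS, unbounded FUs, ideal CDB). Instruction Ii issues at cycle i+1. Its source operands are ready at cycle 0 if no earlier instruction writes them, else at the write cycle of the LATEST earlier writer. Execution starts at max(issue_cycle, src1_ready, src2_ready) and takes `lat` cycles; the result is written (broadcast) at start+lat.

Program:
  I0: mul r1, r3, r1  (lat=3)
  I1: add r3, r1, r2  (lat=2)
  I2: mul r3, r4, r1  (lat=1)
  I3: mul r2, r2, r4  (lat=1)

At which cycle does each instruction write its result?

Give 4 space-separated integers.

I0 mul r1: issue@1 deps=(None,None) exec_start@1 write@4
I1 add r3: issue@2 deps=(0,None) exec_start@4 write@6
I2 mul r3: issue@3 deps=(None,0) exec_start@4 write@5
I3 mul r2: issue@4 deps=(None,None) exec_start@4 write@5

Answer: 4 6 5 5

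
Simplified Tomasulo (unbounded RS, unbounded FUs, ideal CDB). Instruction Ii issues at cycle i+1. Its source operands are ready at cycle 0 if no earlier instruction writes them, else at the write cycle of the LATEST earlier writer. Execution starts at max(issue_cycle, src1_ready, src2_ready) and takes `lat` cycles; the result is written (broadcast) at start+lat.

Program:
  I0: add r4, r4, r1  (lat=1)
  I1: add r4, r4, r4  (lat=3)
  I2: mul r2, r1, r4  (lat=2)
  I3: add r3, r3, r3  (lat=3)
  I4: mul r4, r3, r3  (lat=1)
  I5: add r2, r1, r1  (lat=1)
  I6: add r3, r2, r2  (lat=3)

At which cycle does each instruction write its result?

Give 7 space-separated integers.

I0 add r4: issue@1 deps=(None,None) exec_start@1 write@2
I1 add r4: issue@2 deps=(0,0) exec_start@2 write@5
I2 mul r2: issue@3 deps=(None,1) exec_start@5 write@7
I3 add r3: issue@4 deps=(None,None) exec_start@4 write@7
I4 mul r4: issue@5 deps=(3,3) exec_start@7 write@8
I5 add r2: issue@6 deps=(None,None) exec_start@6 write@7
I6 add r3: issue@7 deps=(5,5) exec_start@7 write@10

Answer: 2 5 7 7 8 7 10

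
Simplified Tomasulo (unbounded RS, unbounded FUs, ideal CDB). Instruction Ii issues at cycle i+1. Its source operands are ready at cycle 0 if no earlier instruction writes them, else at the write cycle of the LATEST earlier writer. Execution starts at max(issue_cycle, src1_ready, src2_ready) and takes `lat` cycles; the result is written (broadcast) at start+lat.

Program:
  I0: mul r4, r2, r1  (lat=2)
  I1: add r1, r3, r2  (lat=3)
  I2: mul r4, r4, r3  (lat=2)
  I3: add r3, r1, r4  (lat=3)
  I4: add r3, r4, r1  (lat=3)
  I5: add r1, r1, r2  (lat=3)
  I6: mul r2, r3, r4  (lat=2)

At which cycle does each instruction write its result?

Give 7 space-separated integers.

Answer: 3 5 5 8 8 9 10

Derivation:
I0 mul r4: issue@1 deps=(None,None) exec_start@1 write@3
I1 add r1: issue@2 deps=(None,None) exec_start@2 write@5
I2 mul r4: issue@3 deps=(0,None) exec_start@3 write@5
I3 add r3: issue@4 deps=(1,2) exec_start@5 write@8
I4 add r3: issue@5 deps=(2,1) exec_start@5 write@8
I5 add r1: issue@6 deps=(1,None) exec_start@6 write@9
I6 mul r2: issue@7 deps=(4,2) exec_start@8 write@10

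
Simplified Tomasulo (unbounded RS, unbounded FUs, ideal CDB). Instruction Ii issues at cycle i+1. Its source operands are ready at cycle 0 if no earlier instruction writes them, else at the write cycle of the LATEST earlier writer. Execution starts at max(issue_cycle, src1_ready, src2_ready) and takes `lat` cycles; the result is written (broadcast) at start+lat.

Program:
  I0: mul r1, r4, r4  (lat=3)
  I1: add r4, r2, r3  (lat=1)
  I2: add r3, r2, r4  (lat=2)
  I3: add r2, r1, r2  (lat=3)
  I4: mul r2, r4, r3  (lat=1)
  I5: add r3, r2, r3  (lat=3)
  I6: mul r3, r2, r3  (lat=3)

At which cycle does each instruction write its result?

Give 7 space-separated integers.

I0 mul r1: issue@1 deps=(None,None) exec_start@1 write@4
I1 add r4: issue@2 deps=(None,None) exec_start@2 write@3
I2 add r3: issue@3 deps=(None,1) exec_start@3 write@5
I3 add r2: issue@4 deps=(0,None) exec_start@4 write@7
I4 mul r2: issue@5 deps=(1,2) exec_start@5 write@6
I5 add r3: issue@6 deps=(4,2) exec_start@6 write@9
I6 mul r3: issue@7 deps=(4,5) exec_start@9 write@12

Answer: 4 3 5 7 6 9 12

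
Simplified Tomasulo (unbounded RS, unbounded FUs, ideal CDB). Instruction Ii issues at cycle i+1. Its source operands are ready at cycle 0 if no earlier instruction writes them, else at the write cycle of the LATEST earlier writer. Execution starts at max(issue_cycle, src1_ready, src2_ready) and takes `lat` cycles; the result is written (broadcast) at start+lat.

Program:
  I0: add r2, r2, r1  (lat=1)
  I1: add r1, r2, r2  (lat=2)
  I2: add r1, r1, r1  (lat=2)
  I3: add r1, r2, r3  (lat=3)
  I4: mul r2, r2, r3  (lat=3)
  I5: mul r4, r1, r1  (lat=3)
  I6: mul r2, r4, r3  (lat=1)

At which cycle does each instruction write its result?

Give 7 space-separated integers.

Answer: 2 4 6 7 8 10 11

Derivation:
I0 add r2: issue@1 deps=(None,None) exec_start@1 write@2
I1 add r1: issue@2 deps=(0,0) exec_start@2 write@4
I2 add r1: issue@3 deps=(1,1) exec_start@4 write@6
I3 add r1: issue@4 deps=(0,None) exec_start@4 write@7
I4 mul r2: issue@5 deps=(0,None) exec_start@5 write@8
I5 mul r4: issue@6 deps=(3,3) exec_start@7 write@10
I6 mul r2: issue@7 deps=(5,None) exec_start@10 write@11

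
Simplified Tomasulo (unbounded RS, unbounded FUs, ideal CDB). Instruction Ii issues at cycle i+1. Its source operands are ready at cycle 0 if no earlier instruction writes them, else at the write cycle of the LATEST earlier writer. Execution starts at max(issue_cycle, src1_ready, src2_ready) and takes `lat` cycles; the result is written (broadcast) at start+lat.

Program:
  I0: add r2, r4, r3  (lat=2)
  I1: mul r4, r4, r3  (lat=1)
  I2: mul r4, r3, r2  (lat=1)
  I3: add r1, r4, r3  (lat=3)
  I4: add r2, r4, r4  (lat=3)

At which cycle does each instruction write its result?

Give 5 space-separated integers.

Answer: 3 3 4 7 8

Derivation:
I0 add r2: issue@1 deps=(None,None) exec_start@1 write@3
I1 mul r4: issue@2 deps=(None,None) exec_start@2 write@3
I2 mul r4: issue@3 deps=(None,0) exec_start@3 write@4
I3 add r1: issue@4 deps=(2,None) exec_start@4 write@7
I4 add r2: issue@5 deps=(2,2) exec_start@5 write@8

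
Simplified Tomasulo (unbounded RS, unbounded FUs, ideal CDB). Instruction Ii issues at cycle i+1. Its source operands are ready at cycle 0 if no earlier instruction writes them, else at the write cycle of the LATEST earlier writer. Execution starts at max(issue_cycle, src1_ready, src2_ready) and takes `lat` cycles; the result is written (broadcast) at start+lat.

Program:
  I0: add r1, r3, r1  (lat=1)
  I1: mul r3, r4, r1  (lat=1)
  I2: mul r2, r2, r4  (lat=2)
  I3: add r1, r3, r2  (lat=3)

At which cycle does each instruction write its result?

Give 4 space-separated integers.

I0 add r1: issue@1 deps=(None,None) exec_start@1 write@2
I1 mul r3: issue@2 deps=(None,0) exec_start@2 write@3
I2 mul r2: issue@3 deps=(None,None) exec_start@3 write@5
I3 add r1: issue@4 deps=(1,2) exec_start@5 write@8

Answer: 2 3 5 8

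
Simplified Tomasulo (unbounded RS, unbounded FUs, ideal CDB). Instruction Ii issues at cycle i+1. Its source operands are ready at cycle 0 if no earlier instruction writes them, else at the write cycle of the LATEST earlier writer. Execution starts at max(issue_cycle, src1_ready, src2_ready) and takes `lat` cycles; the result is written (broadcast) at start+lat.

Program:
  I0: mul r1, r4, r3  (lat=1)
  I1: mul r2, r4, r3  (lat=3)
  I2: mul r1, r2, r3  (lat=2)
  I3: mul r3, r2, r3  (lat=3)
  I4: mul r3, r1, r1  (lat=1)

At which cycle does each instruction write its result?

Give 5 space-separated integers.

Answer: 2 5 7 8 8

Derivation:
I0 mul r1: issue@1 deps=(None,None) exec_start@1 write@2
I1 mul r2: issue@2 deps=(None,None) exec_start@2 write@5
I2 mul r1: issue@3 deps=(1,None) exec_start@5 write@7
I3 mul r3: issue@4 deps=(1,None) exec_start@5 write@8
I4 mul r3: issue@5 deps=(2,2) exec_start@7 write@8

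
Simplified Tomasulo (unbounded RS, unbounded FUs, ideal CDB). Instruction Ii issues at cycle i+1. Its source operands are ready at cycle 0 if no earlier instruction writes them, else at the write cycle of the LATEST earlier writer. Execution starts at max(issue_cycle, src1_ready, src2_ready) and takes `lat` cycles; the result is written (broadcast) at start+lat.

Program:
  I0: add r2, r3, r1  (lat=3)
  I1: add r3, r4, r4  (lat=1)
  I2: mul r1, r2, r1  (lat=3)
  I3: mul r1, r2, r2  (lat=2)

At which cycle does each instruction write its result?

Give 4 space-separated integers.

I0 add r2: issue@1 deps=(None,None) exec_start@1 write@4
I1 add r3: issue@2 deps=(None,None) exec_start@2 write@3
I2 mul r1: issue@3 deps=(0,None) exec_start@4 write@7
I3 mul r1: issue@4 deps=(0,0) exec_start@4 write@6

Answer: 4 3 7 6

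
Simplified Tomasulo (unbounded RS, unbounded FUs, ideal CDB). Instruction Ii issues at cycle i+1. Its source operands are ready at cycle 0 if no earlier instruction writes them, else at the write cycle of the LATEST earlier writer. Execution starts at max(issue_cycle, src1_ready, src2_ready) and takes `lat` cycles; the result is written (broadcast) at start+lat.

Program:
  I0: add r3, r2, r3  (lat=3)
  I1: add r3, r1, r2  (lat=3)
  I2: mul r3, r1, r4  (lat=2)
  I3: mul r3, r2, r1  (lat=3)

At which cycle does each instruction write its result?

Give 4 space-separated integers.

Answer: 4 5 5 7

Derivation:
I0 add r3: issue@1 deps=(None,None) exec_start@1 write@4
I1 add r3: issue@2 deps=(None,None) exec_start@2 write@5
I2 mul r3: issue@3 deps=(None,None) exec_start@3 write@5
I3 mul r3: issue@4 deps=(None,None) exec_start@4 write@7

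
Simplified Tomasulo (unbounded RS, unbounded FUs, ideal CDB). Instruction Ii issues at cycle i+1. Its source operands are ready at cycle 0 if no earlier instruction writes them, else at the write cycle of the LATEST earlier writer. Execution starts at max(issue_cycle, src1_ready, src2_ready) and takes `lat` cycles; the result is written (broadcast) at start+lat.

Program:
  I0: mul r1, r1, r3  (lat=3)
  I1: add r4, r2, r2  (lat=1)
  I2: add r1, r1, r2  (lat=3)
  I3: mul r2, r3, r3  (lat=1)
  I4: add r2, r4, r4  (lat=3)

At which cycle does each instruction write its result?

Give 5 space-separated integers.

I0 mul r1: issue@1 deps=(None,None) exec_start@1 write@4
I1 add r4: issue@2 deps=(None,None) exec_start@2 write@3
I2 add r1: issue@3 deps=(0,None) exec_start@4 write@7
I3 mul r2: issue@4 deps=(None,None) exec_start@4 write@5
I4 add r2: issue@5 deps=(1,1) exec_start@5 write@8

Answer: 4 3 7 5 8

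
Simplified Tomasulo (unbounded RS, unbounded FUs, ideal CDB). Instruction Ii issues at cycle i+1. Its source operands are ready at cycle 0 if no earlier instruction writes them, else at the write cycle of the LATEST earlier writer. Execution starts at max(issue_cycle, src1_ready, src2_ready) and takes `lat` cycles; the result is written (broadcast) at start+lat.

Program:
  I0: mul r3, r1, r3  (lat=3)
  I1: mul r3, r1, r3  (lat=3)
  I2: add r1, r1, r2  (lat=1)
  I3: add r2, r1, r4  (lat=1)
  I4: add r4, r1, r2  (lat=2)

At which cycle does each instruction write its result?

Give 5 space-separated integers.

I0 mul r3: issue@1 deps=(None,None) exec_start@1 write@4
I1 mul r3: issue@2 deps=(None,0) exec_start@4 write@7
I2 add r1: issue@3 deps=(None,None) exec_start@3 write@4
I3 add r2: issue@4 deps=(2,None) exec_start@4 write@5
I4 add r4: issue@5 deps=(2,3) exec_start@5 write@7

Answer: 4 7 4 5 7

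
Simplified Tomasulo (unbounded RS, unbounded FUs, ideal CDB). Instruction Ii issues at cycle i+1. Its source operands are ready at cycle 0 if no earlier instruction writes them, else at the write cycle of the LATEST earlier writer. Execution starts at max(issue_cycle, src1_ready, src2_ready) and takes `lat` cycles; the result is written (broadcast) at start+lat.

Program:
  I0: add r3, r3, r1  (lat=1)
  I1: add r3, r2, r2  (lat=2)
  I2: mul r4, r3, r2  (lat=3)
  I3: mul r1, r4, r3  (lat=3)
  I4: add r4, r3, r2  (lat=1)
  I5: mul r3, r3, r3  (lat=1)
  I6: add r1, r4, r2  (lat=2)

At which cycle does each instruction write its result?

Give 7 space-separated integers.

I0 add r3: issue@1 deps=(None,None) exec_start@1 write@2
I1 add r3: issue@2 deps=(None,None) exec_start@2 write@4
I2 mul r4: issue@3 deps=(1,None) exec_start@4 write@7
I3 mul r1: issue@4 deps=(2,1) exec_start@7 write@10
I4 add r4: issue@5 deps=(1,None) exec_start@5 write@6
I5 mul r3: issue@6 deps=(1,1) exec_start@6 write@7
I6 add r1: issue@7 deps=(4,None) exec_start@7 write@9

Answer: 2 4 7 10 6 7 9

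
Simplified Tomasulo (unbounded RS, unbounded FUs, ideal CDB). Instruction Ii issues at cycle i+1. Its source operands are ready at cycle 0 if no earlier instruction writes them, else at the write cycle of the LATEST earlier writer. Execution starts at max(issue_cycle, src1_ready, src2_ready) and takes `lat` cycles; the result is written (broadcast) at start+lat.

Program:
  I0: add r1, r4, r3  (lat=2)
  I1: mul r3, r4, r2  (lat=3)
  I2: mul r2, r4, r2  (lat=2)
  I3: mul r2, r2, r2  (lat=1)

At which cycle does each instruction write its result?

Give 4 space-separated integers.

Answer: 3 5 5 6

Derivation:
I0 add r1: issue@1 deps=(None,None) exec_start@1 write@3
I1 mul r3: issue@2 deps=(None,None) exec_start@2 write@5
I2 mul r2: issue@3 deps=(None,None) exec_start@3 write@5
I3 mul r2: issue@4 deps=(2,2) exec_start@5 write@6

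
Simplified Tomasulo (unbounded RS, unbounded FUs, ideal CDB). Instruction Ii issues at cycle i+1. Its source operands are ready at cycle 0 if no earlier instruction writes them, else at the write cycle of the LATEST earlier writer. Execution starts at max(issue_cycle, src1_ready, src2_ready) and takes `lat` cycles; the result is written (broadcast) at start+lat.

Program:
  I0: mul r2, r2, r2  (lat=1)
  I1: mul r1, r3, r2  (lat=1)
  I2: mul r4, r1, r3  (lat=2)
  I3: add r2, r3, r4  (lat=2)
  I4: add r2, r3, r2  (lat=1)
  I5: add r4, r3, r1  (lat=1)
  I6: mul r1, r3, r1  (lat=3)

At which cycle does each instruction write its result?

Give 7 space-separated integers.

I0 mul r2: issue@1 deps=(None,None) exec_start@1 write@2
I1 mul r1: issue@2 deps=(None,0) exec_start@2 write@3
I2 mul r4: issue@3 deps=(1,None) exec_start@3 write@5
I3 add r2: issue@4 deps=(None,2) exec_start@5 write@7
I4 add r2: issue@5 deps=(None,3) exec_start@7 write@8
I5 add r4: issue@6 deps=(None,1) exec_start@6 write@7
I6 mul r1: issue@7 deps=(None,1) exec_start@7 write@10

Answer: 2 3 5 7 8 7 10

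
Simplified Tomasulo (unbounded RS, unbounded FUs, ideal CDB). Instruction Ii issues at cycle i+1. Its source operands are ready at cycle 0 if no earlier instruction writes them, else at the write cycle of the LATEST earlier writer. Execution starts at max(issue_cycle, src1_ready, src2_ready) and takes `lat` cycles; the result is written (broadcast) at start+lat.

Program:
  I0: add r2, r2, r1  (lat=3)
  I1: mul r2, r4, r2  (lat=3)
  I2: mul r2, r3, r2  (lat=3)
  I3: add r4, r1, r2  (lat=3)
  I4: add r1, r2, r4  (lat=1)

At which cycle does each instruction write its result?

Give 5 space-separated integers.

I0 add r2: issue@1 deps=(None,None) exec_start@1 write@4
I1 mul r2: issue@2 deps=(None,0) exec_start@4 write@7
I2 mul r2: issue@3 deps=(None,1) exec_start@7 write@10
I3 add r4: issue@4 deps=(None,2) exec_start@10 write@13
I4 add r1: issue@5 deps=(2,3) exec_start@13 write@14

Answer: 4 7 10 13 14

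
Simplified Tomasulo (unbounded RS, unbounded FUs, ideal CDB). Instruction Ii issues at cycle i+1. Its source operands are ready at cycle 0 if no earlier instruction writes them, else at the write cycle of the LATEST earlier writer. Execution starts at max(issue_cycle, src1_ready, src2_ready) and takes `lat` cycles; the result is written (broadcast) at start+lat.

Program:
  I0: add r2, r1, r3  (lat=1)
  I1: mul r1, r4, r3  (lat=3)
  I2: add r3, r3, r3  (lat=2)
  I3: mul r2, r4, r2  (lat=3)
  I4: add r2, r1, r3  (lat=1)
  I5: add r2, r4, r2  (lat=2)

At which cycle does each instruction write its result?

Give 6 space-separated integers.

I0 add r2: issue@1 deps=(None,None) exec_start@1 write@2
I1 mul r1: issue@2 deps=(None,None) exec_start@2 write@5
I2 add r3: issue@3 deps=(None,None) exec_start@3 write@5
I3 mul r2: issue@4 deps=(None,0) exec_start@4 write@7
I4 add r2: issue@5 deps=(1,2) exec_start@5 write@6
I5 add r2: issue@6 deps=(None,4) exec_start@6 write@8

Answer: 2 5 5 7 6 8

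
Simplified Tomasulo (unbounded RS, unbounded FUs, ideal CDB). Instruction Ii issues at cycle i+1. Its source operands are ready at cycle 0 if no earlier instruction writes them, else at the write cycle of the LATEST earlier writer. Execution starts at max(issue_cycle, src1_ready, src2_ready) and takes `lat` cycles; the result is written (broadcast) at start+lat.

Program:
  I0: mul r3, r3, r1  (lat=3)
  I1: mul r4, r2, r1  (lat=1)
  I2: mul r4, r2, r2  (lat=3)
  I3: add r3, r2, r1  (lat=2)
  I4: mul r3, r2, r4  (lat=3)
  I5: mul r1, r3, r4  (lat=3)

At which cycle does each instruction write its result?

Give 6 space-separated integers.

Answer: 4 3 6 6 9 12

Derivation:
I0 mul r3: issue@1 deps=(None,None) exec_start@1 write@4
I1 mul r4: issue@2 deps=(None,None) exec_start@2 write@3
I2 mul r4: issue@3 deps=(None,None) exec_start@3 write@6
I3 add r3: issue@4 deps=(None,None) exec_start@4 write@6
I4 mul r3: issue@5 deps=(None,2) exec_start@6 write@9
I5 mul r1: issue@6 deps=(4,2) exec_start@9 write@12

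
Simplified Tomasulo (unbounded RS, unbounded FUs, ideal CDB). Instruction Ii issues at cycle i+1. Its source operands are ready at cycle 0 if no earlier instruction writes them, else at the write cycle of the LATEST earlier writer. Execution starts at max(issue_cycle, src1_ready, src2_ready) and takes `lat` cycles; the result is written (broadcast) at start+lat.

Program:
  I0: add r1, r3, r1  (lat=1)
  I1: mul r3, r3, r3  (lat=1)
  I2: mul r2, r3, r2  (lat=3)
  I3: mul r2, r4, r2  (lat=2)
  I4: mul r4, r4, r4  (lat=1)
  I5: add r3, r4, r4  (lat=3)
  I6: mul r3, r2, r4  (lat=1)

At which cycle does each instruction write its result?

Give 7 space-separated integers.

I0 add r1: issue@1 deps=(None,None) exec_start@1 write@2
I1 mul r3: issue@2 deps=(None,None) exec_start@2 write@3
I2 mul r2: issue@3 deps=(1,None) exec_start@3 write@6
I3 mul r2: issue@4 deps=(None,2) exec_start@6 write@8
I4 mul r4: issue@5 deps=(None,None) exec_start@5 write@6
I5 add r3: issue@6 deps=(4,4) exec_start@6 write@9
I6 mul r3: issue@7 deps=(3,4) exec_start@8 write@9

Answer: 2 3 6 8 6 9 9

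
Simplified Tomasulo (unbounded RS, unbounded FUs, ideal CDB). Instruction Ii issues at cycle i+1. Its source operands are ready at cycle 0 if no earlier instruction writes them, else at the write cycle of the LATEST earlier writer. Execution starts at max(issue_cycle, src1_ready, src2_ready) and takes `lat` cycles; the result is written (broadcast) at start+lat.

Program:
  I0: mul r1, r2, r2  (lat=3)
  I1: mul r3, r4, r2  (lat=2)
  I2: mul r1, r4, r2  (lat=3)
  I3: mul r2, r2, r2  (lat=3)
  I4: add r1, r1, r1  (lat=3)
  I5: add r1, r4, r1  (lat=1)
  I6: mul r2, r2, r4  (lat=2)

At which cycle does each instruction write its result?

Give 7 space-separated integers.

I0 mul r1: issue@1 deps=(None,None) exec_start@1 write@4
I1 mul r3: issue@2 deps=(None,None) exec_start@2 write@4
I2 mul r1: issue@3 deps=(None,None) exec_start@3 write@6
I3 mul r2: issue@4 deps=(None,None) exec_start@4 write@7
I4 add r1: issue@5 deps=(2,2) exec_start@6 write@9
I5 add r1: issue@6 deps=(None,4) exec_start@9 write@10
I6 mul r2: issue@7 deps=(3,None) exec_start@7 write@9

Answer: 4 4 6 7 9 10 9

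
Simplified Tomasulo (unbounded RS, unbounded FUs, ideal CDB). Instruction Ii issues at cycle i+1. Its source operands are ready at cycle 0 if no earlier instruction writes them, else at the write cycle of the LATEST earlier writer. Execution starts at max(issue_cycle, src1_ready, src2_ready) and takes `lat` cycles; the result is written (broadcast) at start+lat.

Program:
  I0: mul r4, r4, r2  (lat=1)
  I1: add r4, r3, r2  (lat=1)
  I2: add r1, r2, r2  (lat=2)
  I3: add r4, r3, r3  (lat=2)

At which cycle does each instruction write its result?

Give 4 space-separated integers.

I0 mul r4: issue@1 deps=(None,None) exec_start@1 write@2
I1 add r4: issue@2 deps=(None,None) exec_start@2 write@3
I2 add r1: issue@3 deps=(None,None) exec_start@3 write@5
I3 add r4: issue@4 deps=(None,None) exec_start@4 write@6

Answer: 2 3 5 6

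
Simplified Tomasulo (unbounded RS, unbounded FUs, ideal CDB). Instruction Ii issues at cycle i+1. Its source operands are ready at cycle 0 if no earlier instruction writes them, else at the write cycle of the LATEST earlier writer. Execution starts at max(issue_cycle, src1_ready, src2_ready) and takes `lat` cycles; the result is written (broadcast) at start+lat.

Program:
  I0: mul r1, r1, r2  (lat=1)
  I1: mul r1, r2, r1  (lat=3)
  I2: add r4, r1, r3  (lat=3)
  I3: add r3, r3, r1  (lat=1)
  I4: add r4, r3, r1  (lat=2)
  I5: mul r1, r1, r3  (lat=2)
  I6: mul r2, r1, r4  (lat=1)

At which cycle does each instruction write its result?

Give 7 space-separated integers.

Answer: 2 5 8 6 8 8 9

Derivation:
I0 mul r1: issue@1 deps=(None,None) exec_start@1 write@2
I1 mul r1: issue@2 deps=(None,0) exec_start@2 write@5
I2 add r4: issue@3 deps=(1,None) exec_start@5 write@8
I3 add r3: issue@4 deps=(None,1) exec_start@5 write@6
I4 add r4: issue@5 deps=(3,1) exec_start@6 write@8
I5 mul r1: issue@6 deps=(1,3) exec_start@6 write@8
I6 mul r2: issue@7 deps=(5,4) exec_start@8 write@9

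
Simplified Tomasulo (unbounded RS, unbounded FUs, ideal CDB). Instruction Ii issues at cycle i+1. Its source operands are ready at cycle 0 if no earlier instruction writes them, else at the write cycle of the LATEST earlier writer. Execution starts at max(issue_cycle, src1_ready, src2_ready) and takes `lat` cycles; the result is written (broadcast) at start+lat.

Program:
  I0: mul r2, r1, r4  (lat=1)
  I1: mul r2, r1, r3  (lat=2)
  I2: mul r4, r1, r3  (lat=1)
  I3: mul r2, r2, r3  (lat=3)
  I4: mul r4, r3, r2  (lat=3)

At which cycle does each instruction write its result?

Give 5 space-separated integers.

I0 mul r2: issue@1 deps=(None,None) exec_start@1 write@2
I1 mul r2: issue@2 deps=(None,None) exec_start@2 write@4
I2 mul r4: issue@3 deps=(None,None) exec_start@3 write@4
I3 mul r2: issue@4 deps=(1,None) exec_start@4 write@7
I4 mul r4: issue@5 deps=(None,3) exec_start@7 write@10

Answer: 2 4 4 7 10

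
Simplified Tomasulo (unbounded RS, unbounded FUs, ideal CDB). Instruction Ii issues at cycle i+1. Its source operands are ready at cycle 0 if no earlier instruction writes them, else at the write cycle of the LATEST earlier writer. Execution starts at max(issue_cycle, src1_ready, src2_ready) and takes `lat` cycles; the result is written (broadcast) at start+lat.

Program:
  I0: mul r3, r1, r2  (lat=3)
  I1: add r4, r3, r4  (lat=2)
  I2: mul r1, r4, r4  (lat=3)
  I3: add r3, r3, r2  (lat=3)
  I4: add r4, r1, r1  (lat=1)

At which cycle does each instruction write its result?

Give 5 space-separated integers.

Answer: 4 6 9 7 10

Derivation:
I0 mul r3: issue@1 deps=(None,None) exec_start@1 write@4
I1 add r4: issue@2 deps=(0,None) exec_start@4 write@6
I2 mul r1: issue@3 deps=(1,1) exec_start@6 write@9
I3 add r3: issue@4 deps=(0,None) exec_start@4 write@7
I4 add r4: issue@5 deps=(2,2) exec_start@9 write@10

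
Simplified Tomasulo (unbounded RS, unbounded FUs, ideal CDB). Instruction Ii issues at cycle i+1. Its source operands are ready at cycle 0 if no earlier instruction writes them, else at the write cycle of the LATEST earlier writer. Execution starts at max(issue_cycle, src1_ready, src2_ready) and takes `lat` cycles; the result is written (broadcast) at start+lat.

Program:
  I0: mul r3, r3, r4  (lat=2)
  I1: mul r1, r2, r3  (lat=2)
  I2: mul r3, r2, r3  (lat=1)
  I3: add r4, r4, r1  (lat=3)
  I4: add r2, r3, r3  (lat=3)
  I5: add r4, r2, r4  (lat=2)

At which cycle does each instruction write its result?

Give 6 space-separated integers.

Answer: 3 5 4 8 8 10

Derivation:
I0 mul r3: issue@1 deps=(None,None) exec_start@1 write@3
I1 mul r1: issue@2 deps=(None,0) exec_start@3 write@5
I2 mul r3: issue@3 deps=(None,0) exec_start@3 write@4
I3 add r4: issue@4 deps=(None,1) exec_start@5 write@8
I4 add r2: issue@5 deps=(2,2) exec_start@5 write@8
I5 add r4: issue@6 deps=(4,3) exec_start@8 write@10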